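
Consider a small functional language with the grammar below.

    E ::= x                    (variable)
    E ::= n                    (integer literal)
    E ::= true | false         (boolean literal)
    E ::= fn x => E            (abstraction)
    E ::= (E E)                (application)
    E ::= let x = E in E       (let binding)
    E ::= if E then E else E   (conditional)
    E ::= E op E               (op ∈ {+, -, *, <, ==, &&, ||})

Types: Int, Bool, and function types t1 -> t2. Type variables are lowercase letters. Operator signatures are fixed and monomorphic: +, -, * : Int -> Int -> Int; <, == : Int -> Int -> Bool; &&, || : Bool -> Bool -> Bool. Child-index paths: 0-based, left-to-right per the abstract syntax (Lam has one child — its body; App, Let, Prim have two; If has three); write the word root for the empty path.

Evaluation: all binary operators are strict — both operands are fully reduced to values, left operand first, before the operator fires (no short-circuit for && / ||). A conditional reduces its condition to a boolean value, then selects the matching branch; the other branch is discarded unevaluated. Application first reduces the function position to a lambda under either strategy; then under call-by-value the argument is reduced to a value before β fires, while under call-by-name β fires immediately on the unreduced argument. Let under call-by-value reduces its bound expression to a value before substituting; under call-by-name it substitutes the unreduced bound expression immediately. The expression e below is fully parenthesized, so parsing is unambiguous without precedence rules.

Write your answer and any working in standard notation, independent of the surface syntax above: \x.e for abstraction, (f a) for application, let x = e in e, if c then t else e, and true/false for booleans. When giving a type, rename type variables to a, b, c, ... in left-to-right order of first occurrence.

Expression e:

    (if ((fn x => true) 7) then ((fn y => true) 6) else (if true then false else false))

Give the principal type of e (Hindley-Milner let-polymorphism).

Trace:
\x._ : a -> Bool
  unify a -> Bool ~ Int -> b
  unify a ~ Int
  unify Bool ~ b
_ _ : Bool
  unify Bool ~ Bool
\y._ : c -> Bool
  unify c -> Bool ~ Int -> d
  unify c ~ Int
  unify Bool ~ d
_ _ : Bool
  unify Bool ~ Bool
  unify Bool ~ Bool
  unify Bool ~ Bool

Answer: Bool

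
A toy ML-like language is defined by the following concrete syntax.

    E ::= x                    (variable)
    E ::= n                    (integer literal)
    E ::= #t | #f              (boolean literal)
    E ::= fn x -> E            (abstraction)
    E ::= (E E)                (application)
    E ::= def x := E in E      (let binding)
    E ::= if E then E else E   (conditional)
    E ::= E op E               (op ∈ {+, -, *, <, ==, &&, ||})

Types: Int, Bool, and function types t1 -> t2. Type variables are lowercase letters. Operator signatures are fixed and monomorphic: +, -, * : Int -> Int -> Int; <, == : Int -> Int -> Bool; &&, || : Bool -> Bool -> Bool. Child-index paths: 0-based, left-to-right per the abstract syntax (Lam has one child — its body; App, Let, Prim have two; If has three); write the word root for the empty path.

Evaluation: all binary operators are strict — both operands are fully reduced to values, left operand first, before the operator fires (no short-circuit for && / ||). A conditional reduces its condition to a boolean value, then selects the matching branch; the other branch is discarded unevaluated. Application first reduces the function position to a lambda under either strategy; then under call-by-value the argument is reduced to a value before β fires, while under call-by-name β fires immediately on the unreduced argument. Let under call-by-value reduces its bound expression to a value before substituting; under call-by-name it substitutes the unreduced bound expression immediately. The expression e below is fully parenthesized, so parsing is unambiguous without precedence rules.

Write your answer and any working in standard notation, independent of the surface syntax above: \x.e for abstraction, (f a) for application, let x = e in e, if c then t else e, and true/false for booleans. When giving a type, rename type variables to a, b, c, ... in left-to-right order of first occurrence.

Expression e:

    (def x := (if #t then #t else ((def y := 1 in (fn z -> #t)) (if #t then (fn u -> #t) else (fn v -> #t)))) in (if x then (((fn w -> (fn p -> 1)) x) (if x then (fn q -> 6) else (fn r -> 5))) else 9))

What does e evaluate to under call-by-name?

Answer: 1

Working:
step 0: (let x = (if true then true else ((let y = 1 in (\z.true)) (if true then (\u.true) else (\v.true)))) in (if x then (((\w.(\p.1)) x) (if x then (\q.6) else (\r.5))) else 9))
step 1: [let@root] (if (if true then true else ((let y = 1 in (\z.true)) (if true then (\u.true) else (\v.true)))) then (((\w.(\p.1)) (if true then true else ((let y = 1 in (\z.true)) (if true then (\u.true) else (\v.true))))) (if (if true then true else ((let y = 1 in (\z.true)) (if true then (\u.true) else (\v.true)))) then (\q.6) else (\r.5))) else 9)
step 2: [if@0] (if true then (((\w.(\p.1)) (if true then true else ((let y = 1 in (\z.true)) (if true then (\u.true) else (\v.true))))) (if (if true then true else ((let y = 1 in (\z.true)) (if true then (\u.true) else (\v.true)))) then (\q.6) else (\r.5))) else 9)
step 3: [if@root] (((\w.(\p.1)) (if true then true else ((let y = 1 in (\z.true)) (if true then (\u.true) else (\v.true))))) (if (if true then true else ((let y = 1 in (\z.true)) (if true then (\u.true) else (\v.true)))) then (\q.6) else (\r.5)))
step 4: [beta@0] ((\p.1) (if (if true then true else ((let y = 1 in (\z.true)) (if true then (\u.true) else (\v.true)))) then (\q.6) else (\r.5)))
step 5: [beta@root] 1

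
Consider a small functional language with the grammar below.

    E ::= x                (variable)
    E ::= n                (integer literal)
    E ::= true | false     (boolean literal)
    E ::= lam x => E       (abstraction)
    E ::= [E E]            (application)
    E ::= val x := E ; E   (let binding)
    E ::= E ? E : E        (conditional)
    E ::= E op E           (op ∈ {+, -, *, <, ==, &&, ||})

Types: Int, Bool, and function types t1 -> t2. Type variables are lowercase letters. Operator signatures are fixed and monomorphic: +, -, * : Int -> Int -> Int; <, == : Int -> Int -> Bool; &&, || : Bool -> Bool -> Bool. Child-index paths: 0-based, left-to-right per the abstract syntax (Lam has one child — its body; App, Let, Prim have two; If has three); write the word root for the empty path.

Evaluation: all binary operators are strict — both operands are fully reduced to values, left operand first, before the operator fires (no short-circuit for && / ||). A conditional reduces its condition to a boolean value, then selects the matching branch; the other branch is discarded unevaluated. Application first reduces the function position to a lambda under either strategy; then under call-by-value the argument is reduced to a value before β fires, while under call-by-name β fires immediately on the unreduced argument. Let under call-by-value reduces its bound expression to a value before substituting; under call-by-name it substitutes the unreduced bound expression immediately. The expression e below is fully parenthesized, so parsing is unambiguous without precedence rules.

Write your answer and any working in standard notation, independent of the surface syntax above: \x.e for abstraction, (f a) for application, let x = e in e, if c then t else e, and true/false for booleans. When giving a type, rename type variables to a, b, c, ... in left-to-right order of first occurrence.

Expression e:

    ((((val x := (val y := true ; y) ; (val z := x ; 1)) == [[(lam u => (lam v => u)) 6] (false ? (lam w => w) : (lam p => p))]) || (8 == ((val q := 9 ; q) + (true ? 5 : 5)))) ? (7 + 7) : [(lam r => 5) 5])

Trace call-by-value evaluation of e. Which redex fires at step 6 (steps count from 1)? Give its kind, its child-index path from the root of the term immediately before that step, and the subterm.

Answer: beta at 0.0.1 : ((\v.6) (\p.p))

Trace:
step 0: (if (((let x = (let y = true in y) in (let z = x in 1)) == (((\u.(\v.u)) 6) (if false then (\w.w) else (\p.p)))) || (8 == ((let q = 9 in q) + (if true then 5 else 5)))) then (7 + 7) else ((\r.5) 5))
step 1: [let@0.0.0.0] (if (((let x = true in (let z = x in 1)) == (((\u.(\v.u)) 6) (if false then (\w.w) else (\p.p)))) || (8 == ((let q = 9 in q) + (if true then 5 else 5)))) then (7 + 7) else ((\r.5) 5))
step 2: [let@0.0.0] (if (((let z = true in 1) == (((\u.(\v.u)) 6) (if false then (\w.w) else (\p.p)))) || (8 == ((let q = 9 in q) + (if true then 5 else 5)))) then (7 + 7) else ((\r.5) 5))
step 3: [let@0.0.0] (if ((1 == (((\u.(\v.u)) 6) (if false then (\w.w) else (\p.p)))) || (8 == ((let q = 9 in q) + (if true then 5 else 5)))) then (7 + 7) else ((\r.5) 5))
step 4: [beta@0.0.1.0] (if ((1 == ((\v.6) (if false then (\w.w) else (\p.p)))) || (8 == ((let q = 9 in q) + (if true then 5 else 5)))) then (7 + 7) else ((\r.5) 5))
step 5: [if@0.0.1.1] (if ((1 == ((\v.6) (\p.p))) || (8 == ((let q = 9 in q) + (if true then 5 else 5)))) then (7 + 7) else ((\r.5) 5))
step 6: [beta@0.0.1] (if ((1 == 6) || (8 == ((let q = 9 in q) + (if true then 5 else 5)))) then (7 + 7) else ((\r.5) 5))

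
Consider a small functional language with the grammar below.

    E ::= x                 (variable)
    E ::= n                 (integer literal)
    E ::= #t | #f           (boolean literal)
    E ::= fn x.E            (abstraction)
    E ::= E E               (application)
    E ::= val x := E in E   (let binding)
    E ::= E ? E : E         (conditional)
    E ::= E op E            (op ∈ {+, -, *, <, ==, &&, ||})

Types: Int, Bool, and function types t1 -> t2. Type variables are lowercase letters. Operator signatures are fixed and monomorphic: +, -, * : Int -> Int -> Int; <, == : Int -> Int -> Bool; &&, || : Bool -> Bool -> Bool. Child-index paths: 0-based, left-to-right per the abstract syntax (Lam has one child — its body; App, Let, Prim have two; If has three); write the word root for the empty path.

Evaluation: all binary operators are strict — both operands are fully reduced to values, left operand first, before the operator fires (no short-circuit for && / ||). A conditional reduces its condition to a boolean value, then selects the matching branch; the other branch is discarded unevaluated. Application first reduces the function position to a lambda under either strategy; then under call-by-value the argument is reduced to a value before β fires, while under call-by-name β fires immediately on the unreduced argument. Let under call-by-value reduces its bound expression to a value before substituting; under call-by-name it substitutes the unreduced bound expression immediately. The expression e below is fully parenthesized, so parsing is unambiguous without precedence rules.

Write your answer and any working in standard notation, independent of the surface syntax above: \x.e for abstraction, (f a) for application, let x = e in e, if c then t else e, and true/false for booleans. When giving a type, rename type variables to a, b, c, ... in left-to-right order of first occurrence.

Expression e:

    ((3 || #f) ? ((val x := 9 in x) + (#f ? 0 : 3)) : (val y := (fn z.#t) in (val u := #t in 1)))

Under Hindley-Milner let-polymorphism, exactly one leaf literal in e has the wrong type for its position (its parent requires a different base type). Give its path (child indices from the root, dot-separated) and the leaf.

Derivation:
  unify Int ~ Bool
  FAIL: mismatch Int ~ Bool

Answer: 0.0 : 3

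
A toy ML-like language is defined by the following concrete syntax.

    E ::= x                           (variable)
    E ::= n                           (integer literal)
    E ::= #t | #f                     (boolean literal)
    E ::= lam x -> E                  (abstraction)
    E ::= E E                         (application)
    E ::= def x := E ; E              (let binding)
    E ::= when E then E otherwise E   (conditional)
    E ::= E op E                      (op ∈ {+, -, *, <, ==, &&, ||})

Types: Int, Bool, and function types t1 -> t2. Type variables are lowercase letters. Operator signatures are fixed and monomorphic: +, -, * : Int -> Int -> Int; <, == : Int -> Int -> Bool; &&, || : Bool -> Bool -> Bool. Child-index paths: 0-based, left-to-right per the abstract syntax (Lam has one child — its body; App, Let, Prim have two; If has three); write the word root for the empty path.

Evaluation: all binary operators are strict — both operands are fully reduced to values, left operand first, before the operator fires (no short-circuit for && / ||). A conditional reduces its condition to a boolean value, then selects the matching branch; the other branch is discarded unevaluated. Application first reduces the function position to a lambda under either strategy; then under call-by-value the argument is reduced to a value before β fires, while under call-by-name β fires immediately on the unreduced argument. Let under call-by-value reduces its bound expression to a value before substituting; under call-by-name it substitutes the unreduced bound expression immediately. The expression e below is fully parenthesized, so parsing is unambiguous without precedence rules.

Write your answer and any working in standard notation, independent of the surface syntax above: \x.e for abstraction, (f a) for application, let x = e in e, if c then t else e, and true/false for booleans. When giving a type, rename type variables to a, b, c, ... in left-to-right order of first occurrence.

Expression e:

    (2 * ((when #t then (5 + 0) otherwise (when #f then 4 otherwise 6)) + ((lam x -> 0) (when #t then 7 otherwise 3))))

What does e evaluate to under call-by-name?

Answer: 10

Derivation:
step 0: (2 * ((if true then (5 + 0) else (if false then 4 else 6)) + ((\x.0) (if true then 7 else 3))))
step 1: [if@1.0] (2 * ((5 + 0) + ((\x.0) (if true then 7 else 3))))
step 2: [delta@1.0] (2 * (5 + ((\x.0) (if true then 7 else 3))))
step 3: [beta@1.1] (2 * (5 + 0))
step 4: [delta@1] (2 * 5)
step 5: [delta@root] 10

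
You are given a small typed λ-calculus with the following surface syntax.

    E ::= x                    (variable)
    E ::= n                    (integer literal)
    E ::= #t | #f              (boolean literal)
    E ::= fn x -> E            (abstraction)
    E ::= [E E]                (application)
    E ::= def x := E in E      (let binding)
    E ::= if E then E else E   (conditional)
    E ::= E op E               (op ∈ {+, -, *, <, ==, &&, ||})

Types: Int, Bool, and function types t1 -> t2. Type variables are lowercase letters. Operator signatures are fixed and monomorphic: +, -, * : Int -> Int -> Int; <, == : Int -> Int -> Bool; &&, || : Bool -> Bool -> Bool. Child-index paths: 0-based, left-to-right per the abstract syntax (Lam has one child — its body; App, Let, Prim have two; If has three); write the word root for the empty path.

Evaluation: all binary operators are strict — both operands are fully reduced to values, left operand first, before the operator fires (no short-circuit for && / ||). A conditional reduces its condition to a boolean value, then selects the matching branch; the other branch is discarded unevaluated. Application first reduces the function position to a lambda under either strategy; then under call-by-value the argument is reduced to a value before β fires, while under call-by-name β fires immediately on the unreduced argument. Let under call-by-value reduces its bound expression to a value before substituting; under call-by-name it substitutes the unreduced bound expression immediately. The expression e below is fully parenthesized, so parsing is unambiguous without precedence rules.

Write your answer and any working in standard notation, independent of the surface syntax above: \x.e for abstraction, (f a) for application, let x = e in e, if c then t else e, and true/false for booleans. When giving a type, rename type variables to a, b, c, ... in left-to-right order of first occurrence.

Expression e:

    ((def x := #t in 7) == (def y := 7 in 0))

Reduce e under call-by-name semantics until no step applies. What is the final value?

Working:
step 0: ((let x = true in 7) == (let y = 7 in 0))
step 1: [let@0] (7 == (let y = 7 in 0))
step 2: [let@1] (7 == 0)
step 3: [delta@root] false

Answer: false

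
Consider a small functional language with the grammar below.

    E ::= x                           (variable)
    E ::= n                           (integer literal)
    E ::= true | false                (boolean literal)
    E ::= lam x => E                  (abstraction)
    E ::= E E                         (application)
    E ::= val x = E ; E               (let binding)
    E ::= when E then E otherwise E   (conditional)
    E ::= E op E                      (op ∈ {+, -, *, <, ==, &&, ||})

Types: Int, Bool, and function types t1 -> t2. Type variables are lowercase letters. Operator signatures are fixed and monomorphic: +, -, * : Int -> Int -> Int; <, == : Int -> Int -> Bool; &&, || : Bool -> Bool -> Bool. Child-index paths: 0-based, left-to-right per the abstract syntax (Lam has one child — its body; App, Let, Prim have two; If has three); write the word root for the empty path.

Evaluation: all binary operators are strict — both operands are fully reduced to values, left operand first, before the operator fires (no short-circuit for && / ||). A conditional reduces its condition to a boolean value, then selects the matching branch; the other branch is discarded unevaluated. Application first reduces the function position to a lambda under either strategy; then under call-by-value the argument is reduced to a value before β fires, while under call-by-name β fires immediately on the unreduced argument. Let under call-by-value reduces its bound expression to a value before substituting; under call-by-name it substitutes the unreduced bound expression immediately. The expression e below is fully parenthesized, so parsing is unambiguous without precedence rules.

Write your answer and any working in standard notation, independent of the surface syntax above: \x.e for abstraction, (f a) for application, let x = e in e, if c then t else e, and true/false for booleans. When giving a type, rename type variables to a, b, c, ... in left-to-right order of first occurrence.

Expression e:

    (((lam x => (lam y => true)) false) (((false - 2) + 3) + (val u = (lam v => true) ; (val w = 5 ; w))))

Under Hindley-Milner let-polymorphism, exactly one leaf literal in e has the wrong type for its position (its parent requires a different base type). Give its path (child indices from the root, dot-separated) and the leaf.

Answer: 1.0.0.0 : false

Trace:
\y._ : b -> Bool
\x._ : a -> b -> Bool
  unify a -> b -> Bool ~ Bool -> c
  unify a ~ Bool
  unify b -> Bool ~ c
_ _ : b -> Bool
  unify Bool ~ Int
  FAIL: mismatch Bool ~ Int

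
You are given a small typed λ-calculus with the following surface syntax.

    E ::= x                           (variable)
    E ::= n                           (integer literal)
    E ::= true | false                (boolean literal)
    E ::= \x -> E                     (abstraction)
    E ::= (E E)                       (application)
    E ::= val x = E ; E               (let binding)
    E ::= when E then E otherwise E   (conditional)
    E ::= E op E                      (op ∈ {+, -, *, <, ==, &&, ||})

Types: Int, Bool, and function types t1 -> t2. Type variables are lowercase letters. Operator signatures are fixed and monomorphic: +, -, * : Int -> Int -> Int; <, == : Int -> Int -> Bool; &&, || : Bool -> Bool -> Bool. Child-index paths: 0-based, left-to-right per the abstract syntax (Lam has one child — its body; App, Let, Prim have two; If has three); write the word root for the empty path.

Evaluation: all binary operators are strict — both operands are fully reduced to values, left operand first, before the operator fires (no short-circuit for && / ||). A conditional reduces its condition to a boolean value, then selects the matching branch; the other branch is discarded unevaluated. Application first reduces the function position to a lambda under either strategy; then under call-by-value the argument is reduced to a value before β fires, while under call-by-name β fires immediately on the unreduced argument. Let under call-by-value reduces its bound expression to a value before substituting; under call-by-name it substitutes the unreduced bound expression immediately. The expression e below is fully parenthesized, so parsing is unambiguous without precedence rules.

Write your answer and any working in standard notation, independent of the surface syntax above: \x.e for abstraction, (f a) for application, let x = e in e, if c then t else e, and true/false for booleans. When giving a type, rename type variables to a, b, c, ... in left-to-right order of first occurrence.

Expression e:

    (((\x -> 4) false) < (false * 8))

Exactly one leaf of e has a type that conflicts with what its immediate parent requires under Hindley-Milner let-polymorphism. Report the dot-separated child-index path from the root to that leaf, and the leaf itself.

Answer: 1.0 : false

Working:
\x._ : a -> Int
  unify a -> Int ~ Bool -> b
  unify a ~ Bool
  unify Int ~ b
_ _ : Int
  unify Int ~ Int
  unify Bool ~ Int
  FAIL: mismatch Bool ~ Int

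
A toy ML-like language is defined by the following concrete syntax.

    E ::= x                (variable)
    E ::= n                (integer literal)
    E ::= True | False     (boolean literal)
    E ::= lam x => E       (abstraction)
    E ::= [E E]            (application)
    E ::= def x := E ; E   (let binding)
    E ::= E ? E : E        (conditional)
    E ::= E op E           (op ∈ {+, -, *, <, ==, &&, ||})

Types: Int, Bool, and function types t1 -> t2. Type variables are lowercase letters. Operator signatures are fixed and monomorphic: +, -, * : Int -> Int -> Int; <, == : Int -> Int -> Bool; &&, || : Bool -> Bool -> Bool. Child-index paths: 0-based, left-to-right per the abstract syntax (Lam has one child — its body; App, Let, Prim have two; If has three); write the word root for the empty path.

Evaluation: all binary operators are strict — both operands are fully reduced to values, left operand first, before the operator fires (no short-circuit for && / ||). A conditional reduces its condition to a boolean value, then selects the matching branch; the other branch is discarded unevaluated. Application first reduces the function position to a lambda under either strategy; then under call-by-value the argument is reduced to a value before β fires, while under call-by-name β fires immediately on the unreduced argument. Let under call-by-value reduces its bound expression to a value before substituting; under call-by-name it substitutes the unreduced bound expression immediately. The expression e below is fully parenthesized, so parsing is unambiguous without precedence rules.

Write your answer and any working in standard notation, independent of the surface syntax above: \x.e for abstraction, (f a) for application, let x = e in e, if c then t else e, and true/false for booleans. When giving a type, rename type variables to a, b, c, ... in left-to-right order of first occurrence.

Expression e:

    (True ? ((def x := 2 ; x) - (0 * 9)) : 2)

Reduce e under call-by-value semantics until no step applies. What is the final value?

Answer: 2

Derivation:
step 0: (if true then ((let x = 2 in x) - (0 * 9)) else 2)
step 1: [if@root] ((let x = 2 in x) - (0 * 9))
step 2: [let@0] (2 - (0 * 9))
step 3: [delta@1] (2 - 0)
step 4: [delta@root] 2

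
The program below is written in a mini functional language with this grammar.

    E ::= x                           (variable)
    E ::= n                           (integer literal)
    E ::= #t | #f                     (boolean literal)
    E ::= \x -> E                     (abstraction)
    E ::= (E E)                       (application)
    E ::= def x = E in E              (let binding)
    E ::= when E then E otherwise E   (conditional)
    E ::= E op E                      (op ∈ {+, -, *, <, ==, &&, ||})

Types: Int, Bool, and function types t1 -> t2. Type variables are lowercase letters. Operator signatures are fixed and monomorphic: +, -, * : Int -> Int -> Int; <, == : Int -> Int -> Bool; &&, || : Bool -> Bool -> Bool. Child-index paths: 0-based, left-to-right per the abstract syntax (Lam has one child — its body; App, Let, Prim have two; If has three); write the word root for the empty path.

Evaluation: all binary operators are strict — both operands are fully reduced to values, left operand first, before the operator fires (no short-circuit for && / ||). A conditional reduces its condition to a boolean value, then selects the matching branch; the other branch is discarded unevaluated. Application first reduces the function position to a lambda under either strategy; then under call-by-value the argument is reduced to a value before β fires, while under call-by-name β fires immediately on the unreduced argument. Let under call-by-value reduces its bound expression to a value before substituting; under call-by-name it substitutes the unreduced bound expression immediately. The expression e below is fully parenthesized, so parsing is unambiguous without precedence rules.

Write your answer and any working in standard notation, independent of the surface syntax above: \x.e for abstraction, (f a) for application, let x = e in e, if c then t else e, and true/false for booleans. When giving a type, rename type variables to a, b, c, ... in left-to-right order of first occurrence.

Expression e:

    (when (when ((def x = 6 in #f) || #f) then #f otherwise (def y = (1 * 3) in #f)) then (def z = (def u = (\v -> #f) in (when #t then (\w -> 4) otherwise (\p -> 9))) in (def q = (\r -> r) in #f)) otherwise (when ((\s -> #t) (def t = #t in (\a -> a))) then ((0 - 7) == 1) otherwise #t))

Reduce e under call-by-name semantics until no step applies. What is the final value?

Derivation:
step 0: (if (if ((let x = 6 in false) || false) then false else (let y = (1 * 3) in false)) then (let z = (let u = (\v.false) in (if true then (\w.4) else (\p.9))) in (let q = (\r.r) in false)) else (if ((\s.true) (let t = true in (\a.a))) then ((0 - 7) == 1) else true))
step 1: [let@0.0.0] (if (if (false || false) then false else (let y = (1 * 3) in false)) then (let z = (let u = (\v.false) in (if true then (\w.4) else (\p.9))) in (let q = (\r.r) in false)) else (if ((\s.true) (let t = true in (\a.a))) then ((0 - 7) == 1) else true))
step 2: [delta@0.0] (if (if false then false else (let y = (1 * 3) in false)) then (let z = (let u = (\v.false) in (if true then (\w.4) else (\p.9))) in (let q = (\r.r) in false)) else (if ((\s.true) (let t = true in (\a.a))) then ((0 - 7) == 1) else true))
step 3: [if@0] (if (let y = (1 * 3) in false) then (let z = (let u = (\v.false) in (if true then (\w.4) else (\p.9))) in (let q = (\r.r) in false)) else (if ((\s.true) (let t = true in (\a.a))) then ((0 - 7) == 1) else true))
step 4: [let@0] (if false then (let z = (let u = (\v.false) in (if true then (\w.4) else (\p.9))) in (let q = (\r.r) in false)) else (if ((\s.true) (let t = true in (\a.a))) then ((0 - 7) == 1) else true))
step 5: [if@root] (if ((\s.true) (let t = true in (\a.a))) then ((0 - 7) == 1) else true)
step 6: [beta@0] (if true then ((0 - 7) == 1) else true)
step 7: [if@root] ((0 - 7) == 1)
step 8: [delta@0] (-7 == 1)
step 9: [delta@root] false

Answer: false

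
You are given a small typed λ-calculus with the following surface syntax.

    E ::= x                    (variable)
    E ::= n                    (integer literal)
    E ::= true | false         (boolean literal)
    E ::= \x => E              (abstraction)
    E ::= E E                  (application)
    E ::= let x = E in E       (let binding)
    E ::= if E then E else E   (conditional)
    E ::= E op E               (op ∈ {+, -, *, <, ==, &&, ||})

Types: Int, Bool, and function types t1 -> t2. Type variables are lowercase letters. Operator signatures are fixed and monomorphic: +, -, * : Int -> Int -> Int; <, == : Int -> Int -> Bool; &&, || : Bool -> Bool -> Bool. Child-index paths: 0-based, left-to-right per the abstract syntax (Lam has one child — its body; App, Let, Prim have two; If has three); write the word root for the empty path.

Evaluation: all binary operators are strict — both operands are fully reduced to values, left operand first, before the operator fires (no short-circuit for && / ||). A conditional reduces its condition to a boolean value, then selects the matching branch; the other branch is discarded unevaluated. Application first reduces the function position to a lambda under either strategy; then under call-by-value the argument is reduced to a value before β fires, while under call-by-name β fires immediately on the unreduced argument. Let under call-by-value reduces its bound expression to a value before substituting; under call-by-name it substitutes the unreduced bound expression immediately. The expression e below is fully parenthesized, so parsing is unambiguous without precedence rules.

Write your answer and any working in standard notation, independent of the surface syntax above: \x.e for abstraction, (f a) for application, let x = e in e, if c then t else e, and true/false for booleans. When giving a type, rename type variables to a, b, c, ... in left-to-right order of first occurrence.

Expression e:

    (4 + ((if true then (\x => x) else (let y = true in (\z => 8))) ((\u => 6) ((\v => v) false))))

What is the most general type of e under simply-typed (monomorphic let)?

Answer: Int

Trace:
  unify Int ~ Int
  unify Bool ~ Bool
x : a
\x._ : a -> a
let y : Bool
\z._ : b -> Int
  unify a -> a ~ b -> Int
  unify a ~ b
  unify b ~ Int
\u._ : c -> Int
v : d
\v._ : d -> d
  unify d -> d ~ Bool -> e
  unify d ~ Bool
  unify Bool ~ e
_ _ : Bool
  unify c -> Int ~ Bool -> f
  unify c ~ Bool
  unify Int ~ f
_ _ : Int
  unify Int -> Int ~ Int -> g
  unify Int ~ Int
  unify Int ~ g
_ _ : Int
  unify Int ~ Int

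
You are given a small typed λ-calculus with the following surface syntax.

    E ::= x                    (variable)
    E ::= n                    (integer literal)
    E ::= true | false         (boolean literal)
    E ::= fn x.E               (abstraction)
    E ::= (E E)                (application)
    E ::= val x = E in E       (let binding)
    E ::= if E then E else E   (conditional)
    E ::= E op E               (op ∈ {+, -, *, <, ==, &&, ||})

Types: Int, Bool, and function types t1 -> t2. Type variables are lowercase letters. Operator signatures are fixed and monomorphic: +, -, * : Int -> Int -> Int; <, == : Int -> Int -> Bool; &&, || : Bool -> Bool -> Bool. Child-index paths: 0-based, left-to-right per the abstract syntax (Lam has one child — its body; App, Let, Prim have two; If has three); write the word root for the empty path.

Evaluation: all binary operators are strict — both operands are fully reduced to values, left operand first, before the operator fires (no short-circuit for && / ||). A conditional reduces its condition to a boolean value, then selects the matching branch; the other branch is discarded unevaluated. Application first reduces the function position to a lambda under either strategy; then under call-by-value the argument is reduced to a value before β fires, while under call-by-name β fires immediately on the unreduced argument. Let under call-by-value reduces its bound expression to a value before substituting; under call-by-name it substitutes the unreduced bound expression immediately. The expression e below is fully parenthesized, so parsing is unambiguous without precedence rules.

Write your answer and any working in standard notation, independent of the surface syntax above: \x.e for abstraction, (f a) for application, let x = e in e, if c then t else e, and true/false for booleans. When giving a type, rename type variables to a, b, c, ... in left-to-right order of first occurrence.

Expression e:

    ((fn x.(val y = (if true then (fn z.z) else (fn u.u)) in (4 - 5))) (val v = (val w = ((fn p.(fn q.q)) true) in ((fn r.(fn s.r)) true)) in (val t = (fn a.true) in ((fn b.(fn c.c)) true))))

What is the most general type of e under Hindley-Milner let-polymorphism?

Answer: Int

Trace:
  unify Bool ~ Bool
z : b
\z._ : b -> b
u : c
\u._ : c -> c
  unify b -> b ~ c -> c
  unify b ~ c
  unify c ~ c
let y : forall. c -> c
  unify Int ~ Int
  unify Int ~ Int
\x._ : a -> Int
q : e
\q._ : e -> e
\p._ : d -> e -> e
  unify d -> e -> e ~ Bool -> f
  unify d ~ Bool
  unify e -> e ~ f
_ _ : e -> e
let w : forall. e -> e
r : g
\s._ : h -> g
\r._ : g -> h -> g
  unify g -> h -> g ~ Bool -> i
  unify g ~ Bool
  unify h -> Bool ~ i
_ _ : h -> Bool
let v : forall. h -> Bool
\a._ : j -> Bool
let t : forall. j -> Bool
c : l
\c._ : l -> l
\b._ : k -> l -> l
  unify k -> l -> l ~ Bool -> m
  unify k ~ Bool
  unify l -> l ~ m
_ _ : l -> l
  unify a -> Int ~ (l -> l) -> n
  unify a ~ l -> l
  unify Int ~ n
_ _ : Int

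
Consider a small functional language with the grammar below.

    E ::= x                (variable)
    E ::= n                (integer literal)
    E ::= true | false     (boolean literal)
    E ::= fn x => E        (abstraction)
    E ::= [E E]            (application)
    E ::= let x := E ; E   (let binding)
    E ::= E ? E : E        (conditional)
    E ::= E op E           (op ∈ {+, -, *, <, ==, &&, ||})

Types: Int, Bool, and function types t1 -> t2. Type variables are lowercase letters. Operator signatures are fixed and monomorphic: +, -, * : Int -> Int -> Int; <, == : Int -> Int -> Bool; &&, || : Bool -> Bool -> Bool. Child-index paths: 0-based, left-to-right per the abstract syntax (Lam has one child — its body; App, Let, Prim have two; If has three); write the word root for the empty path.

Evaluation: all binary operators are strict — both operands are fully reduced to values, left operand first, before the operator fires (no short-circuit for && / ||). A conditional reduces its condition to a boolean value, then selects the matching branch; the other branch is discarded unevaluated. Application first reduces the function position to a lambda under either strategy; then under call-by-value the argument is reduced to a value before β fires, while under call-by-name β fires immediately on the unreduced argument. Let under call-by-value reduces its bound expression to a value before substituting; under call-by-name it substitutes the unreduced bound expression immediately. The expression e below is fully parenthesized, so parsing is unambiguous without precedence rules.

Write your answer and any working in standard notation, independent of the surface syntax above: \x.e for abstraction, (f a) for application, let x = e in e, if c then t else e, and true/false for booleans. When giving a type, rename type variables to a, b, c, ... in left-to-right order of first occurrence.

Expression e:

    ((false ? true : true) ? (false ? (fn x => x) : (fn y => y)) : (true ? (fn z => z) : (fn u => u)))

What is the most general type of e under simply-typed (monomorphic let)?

Derivation:
  unify Bool ~ Bool
  unify Bool ~ Bool
  unify Bool ~ Bool
  unify Bool ~ Bool
x : a
\x._ : a -> a
y : b
\y._ : b -> b
  unify a -> a ~ b -> b
  unify a ~ b
  unify b ~ b
  unify Bool ~ Bool
z : c
\z._ : c -> c
u : d
\u._ : d -> d
  unify c -> c ~ d -> d
  unify c ~ d
  unify d ~ d
  unify b -> b ~ d -> d
  unify b ~ d
  unify d ~ d

Answer: a -> a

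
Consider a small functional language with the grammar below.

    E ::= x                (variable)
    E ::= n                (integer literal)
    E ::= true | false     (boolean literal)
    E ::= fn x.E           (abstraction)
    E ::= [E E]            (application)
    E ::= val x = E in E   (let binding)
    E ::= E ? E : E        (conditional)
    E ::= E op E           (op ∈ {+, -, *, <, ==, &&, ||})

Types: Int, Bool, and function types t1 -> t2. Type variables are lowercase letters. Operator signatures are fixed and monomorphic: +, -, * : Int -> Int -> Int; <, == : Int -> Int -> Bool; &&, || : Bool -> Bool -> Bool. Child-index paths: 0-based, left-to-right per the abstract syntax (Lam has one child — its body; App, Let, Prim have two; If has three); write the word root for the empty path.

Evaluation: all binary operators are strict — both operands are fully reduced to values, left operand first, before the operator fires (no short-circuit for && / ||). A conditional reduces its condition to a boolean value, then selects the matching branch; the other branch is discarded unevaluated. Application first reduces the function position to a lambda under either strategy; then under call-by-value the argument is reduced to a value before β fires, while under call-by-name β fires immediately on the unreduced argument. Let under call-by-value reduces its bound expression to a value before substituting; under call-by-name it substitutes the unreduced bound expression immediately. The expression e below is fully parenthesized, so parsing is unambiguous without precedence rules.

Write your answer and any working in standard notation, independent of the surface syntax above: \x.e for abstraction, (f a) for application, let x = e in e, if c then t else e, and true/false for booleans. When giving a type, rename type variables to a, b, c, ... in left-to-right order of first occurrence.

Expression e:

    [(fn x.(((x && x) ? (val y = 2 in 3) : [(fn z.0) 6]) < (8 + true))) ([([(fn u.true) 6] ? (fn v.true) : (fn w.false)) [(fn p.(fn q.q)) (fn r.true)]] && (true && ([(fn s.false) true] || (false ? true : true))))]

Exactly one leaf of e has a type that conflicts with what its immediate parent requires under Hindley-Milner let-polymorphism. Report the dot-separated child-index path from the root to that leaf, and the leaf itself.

Answer: 0.0.1.1 : true

Working:
x : a
  unify a ~ Bool
x : Bool
  unify Bool ~ Bool
  unify Bool ~ Bool
let y : Int
\z._ : b -> Int
  unify b -> Int ~ Int -> c
  unify b ~ Int
  unify Int ~ c
_ _ : Int
  unify Int ~ Int
  unify Int ~ Int
  unify Int ~ Int
  unify Bool ~ Int
  FAIL: mismatch Bool ~ Int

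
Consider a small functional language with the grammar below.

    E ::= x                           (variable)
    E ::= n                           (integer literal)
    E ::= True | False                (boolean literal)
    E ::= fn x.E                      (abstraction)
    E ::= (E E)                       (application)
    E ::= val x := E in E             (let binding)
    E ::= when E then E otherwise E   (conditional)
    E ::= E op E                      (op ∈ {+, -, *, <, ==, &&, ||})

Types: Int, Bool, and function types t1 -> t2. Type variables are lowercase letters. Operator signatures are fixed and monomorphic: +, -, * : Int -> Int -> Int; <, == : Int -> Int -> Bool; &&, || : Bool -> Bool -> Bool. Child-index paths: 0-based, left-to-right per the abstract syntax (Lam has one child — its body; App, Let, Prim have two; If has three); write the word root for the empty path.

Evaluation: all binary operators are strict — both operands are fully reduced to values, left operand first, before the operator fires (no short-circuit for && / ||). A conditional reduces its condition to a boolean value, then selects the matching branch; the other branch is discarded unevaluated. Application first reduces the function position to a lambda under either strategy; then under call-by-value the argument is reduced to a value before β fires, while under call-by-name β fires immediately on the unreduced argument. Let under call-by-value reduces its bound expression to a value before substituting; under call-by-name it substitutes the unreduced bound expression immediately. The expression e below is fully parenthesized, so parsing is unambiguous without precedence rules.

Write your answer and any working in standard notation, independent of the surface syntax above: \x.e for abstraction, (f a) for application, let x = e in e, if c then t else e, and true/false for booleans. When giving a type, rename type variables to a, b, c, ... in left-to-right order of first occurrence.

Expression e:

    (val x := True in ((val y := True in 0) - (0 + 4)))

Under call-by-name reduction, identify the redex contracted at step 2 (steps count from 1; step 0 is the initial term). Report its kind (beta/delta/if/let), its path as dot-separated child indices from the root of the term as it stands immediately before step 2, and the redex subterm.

Answer: let at 0 : (let y = true in 0)

Derivation:
step 0: (let x = true in ((let y = true in 0) - (0 + 4)))
step 1: [let@root] ((let y = true in 0) - (0 + 4))
step 2: [let@0] (0 - (0 + 4))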